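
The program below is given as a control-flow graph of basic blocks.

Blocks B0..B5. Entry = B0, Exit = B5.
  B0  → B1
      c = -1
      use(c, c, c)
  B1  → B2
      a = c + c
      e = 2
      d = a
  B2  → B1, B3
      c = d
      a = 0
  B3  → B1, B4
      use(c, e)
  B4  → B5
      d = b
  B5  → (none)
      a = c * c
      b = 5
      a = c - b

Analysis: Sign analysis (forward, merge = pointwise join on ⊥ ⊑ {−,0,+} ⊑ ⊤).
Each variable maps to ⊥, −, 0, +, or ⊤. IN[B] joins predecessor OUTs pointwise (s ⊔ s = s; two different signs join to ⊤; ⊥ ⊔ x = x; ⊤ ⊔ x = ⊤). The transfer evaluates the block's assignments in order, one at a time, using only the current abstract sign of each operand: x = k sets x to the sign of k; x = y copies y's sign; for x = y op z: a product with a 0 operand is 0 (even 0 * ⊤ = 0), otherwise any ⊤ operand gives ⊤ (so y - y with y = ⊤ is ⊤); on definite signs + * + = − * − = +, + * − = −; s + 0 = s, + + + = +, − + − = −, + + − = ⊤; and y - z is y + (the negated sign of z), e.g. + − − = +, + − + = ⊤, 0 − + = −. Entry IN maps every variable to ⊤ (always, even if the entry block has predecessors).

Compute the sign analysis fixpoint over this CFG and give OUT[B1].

Converged values:
  B0:  IN=(all ⊤)  OUT={c:-; rest ⊤}
  B1:  IN={c:-; rest ⊤}  OUT={a:-, c:-, d:-, e:+; rest ⊤}
  B2:  IN={a:-, c:-, d:-, e:+; rest ⊤}  OUT={a:0, c:-, d:-, e:+; rest ⊤}
  B3:  IN={a:0, c:-, d:-, e:+; rest ⊤}  OUT={a:0, c:-, d:-, e:+; rest ⊤}
  B4:  IN={a:0, c:-, d:-, e:+; rest ⊤}  OUT={a:0, c:-, e:+; rest ⊤}
  B5:  IN={a:0, c:-, e:+; rest ⊤}  OUT={a:-, b:+, c:-, e:+; rest ⊤}

Merge at B1: IN[B1] = OUT[B0] ⊔ OUT[B2] ⊔ OUT[B3] = {a: ⊤, b: ⊤, c: -, d: ⊤, e: ⊤, f: ⊤}
Applying B1's transfer function to that IN value gives OUT[B1] (row B1 above).

Answer: {a: -, b: ⊤, c: -, d: -, e: +, f: ⊤}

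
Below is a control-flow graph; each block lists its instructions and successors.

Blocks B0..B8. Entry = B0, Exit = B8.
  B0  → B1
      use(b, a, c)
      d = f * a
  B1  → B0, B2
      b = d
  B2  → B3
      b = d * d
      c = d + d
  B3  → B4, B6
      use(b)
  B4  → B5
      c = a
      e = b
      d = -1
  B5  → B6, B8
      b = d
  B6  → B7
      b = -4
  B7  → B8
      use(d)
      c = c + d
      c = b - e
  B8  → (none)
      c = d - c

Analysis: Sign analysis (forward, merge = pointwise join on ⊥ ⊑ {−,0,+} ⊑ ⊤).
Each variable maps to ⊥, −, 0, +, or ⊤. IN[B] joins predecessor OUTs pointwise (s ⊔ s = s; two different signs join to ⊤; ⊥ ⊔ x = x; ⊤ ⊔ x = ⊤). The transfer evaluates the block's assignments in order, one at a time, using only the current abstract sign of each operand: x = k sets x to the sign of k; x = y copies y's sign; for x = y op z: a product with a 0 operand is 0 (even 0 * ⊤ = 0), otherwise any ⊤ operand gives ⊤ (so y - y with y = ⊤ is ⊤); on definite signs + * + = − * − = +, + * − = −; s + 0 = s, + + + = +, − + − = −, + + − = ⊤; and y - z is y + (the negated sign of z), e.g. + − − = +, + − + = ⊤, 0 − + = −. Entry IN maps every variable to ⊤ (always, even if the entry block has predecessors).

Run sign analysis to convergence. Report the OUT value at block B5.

Converged values:
  B0:  IN=(all ⊤)  OUT=(all ⊤)
  B1:  IN=(all ⊤)  OUT=(all ⊤)
  B2:  IN=(all ⊤)  OUT=(all ⊤)
  B3:  IN=(all ⊤)  OUT=(all ⊤)
  B4:  IN=(all ⊤)  OUT={d:-; rest ⊤}
  B5:  IN={d:-; rest ⊤}  OUT={b:-, d:-; rest ⊤}
  B6:  IN=(all ⊤)  OUT={b:-; rest ⊤}
  B7:  IN={b:-; rest ⊤}  OUT={b:-; rest ⊤}
  B8:  IN={b:-; rest ⊤}  OUT={b:-; rest ⊤}

Merge at B5: IN[B5] = OUT[B4] = {a: ⊤, b: ⊤, c: ⊤, d: -, e: ⊤, f: ⊤}
Applying B5's transfer function to that IN value gives OUT[B5] (row B5 above).

Answer: {a: ⊤, b: -, c: ⊤, d: -, e: ⊤, f: ⊤}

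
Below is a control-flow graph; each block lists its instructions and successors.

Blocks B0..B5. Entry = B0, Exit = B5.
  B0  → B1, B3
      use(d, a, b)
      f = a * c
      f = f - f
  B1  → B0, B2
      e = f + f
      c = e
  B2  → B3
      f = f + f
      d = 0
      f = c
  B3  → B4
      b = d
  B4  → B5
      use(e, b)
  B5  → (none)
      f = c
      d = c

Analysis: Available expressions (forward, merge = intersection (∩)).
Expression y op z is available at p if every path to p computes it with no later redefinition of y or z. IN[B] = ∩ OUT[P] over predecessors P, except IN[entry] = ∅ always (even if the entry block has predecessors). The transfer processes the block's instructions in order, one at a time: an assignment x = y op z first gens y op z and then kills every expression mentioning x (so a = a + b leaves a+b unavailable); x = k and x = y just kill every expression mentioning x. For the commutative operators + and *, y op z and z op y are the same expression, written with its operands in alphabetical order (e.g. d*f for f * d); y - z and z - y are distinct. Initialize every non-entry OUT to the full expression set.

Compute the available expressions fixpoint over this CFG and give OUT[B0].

Per-block solution:
  B0:   IN={}   OUT={a*c}
  B1:   IN={a*c}   OUT={f+f}
  B2:   IN={f+f}   OUT={}
  B3:   IN={}   OUT={}
  B4:   IN={}   OUT={}
  B5:   IN={}   OUT={}

Merge at B0 (entry node, so the boundary value {} is joined with the incoming edge(s)): IN[B0] = {} ∩ OUT[B1] = {}
Applying B0's transfer function to that IN value gives OUT[B0] (row B0 above).

Answer: {a*c}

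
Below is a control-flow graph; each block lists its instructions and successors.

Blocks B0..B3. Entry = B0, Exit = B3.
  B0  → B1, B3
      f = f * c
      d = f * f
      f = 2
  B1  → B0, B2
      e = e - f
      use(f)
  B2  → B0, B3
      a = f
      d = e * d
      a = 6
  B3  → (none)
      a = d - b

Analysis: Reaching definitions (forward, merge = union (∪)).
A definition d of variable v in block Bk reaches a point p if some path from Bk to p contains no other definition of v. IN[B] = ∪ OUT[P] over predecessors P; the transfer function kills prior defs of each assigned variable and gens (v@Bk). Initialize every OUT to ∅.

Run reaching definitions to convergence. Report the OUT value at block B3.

Answer: {a@B3, d@B0, d@B2, e@B1, f@B0}

Derivation:
Per-block solution:
  B0: | IN={a@B2, d@B0, d@B2, e@B1, f@B0} | OUT={a@B2, d@B0, e@B1, f@B0}
  B1: | IN={a@B2, d@B0, e@B1, f@B0} | OUT={a@B2, d@B0, e@B1, f@B0}
  B2: | IN={a@B2, d@B0, e@B1, f@B0} | OUT={a@B2, d@B2, e@B1, f@B0}
  B3: | IN={a@B2, d@B0, d@B2, e@B1, f@B0} | OUT={a@B3, d@B0, d@B2, e@B1, f@B0}

Merge at B3: IN[B3] = OUT[B0] ⊔ OUT[B2] = {a@B2, d@B0, d@B2, e@B1, f@B0}
Applying B3's transfer function to that IN value gives OUT[B3] (row B3 above).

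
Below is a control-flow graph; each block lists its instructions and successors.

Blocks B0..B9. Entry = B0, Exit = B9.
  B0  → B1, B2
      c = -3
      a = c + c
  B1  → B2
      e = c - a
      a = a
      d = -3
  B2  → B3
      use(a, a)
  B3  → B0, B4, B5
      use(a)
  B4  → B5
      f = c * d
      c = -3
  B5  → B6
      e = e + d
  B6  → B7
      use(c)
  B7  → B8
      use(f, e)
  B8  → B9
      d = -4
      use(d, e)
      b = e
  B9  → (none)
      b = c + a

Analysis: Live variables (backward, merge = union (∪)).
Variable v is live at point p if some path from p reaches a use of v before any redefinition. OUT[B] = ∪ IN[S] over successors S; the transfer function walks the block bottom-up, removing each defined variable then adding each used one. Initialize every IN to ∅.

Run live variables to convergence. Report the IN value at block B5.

Answer: {a, c, d, e, f}

Trace:
Converged values:
  B0:   IN={d, e, f}   OUT={a, c, d, e, f}
  B1:   IN={a, c, f}   OUT={a, c, d, e, f}
  B2:   IN={a, c, d, e, f}   OUT={a, c, d, e, f}
  B3:   IN={a, c, d, e, f}   OUT={a, c, d, e, f}
  B4:   IN={a, c, d, e}   OUT={a, c, d, e, f}
  B5:   IN={a, c, d, e, f}   OUT={a, c, e, f}
  B6:   IN={a, c, e, f}   OUT={a, c, e, f}
  B7:   IN={a, c, e, f}   OUT={a, c, e}
  B8:   IN={a, c, e}   OUT={a, c}
  B9:   IN={a, c}   OUT={}

Merge at B5: OUT[B5] = IN[B6] = {a, c, e, f}
Applying B5's transfer function to that OUT value gives IN[B5] (row B5 above).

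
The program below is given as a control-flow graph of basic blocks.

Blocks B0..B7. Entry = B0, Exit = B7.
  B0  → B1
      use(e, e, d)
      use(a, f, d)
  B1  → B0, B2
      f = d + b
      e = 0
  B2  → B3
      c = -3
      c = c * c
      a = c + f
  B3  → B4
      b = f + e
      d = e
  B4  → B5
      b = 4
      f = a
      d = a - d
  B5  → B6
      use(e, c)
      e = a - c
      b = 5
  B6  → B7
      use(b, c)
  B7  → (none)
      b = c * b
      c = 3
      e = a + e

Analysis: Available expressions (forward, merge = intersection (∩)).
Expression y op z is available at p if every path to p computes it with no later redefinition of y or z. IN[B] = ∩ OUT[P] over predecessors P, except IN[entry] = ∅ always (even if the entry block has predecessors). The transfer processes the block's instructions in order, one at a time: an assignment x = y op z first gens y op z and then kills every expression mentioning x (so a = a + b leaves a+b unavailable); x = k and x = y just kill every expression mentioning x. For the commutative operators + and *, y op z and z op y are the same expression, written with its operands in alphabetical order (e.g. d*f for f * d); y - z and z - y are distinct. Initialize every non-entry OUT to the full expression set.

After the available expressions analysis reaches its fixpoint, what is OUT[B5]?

Fixpoint table:
  B0:  IN={}  OUT={}
  B1:  IN={}  OUT={b+d}
  B2:  IN={b+d}  OUT={b+d, c+f}
  B3:  IN={b+d, c+f}  OUT={c+f, e+f}
  B4:  IN={c+f, e+f}  OUT={}
  B5:  IN={}  OUT={a-c}
  B6:  IN={a-c}  OUT={a-c}
  B7:  IN={a-c}  OUT={}

Merge at B5: IN[B5] = OUT[B4] = {}
Applying B5's transfer function to that IN value gives OUT[B5] (row B5 above).

Answer: {a-c}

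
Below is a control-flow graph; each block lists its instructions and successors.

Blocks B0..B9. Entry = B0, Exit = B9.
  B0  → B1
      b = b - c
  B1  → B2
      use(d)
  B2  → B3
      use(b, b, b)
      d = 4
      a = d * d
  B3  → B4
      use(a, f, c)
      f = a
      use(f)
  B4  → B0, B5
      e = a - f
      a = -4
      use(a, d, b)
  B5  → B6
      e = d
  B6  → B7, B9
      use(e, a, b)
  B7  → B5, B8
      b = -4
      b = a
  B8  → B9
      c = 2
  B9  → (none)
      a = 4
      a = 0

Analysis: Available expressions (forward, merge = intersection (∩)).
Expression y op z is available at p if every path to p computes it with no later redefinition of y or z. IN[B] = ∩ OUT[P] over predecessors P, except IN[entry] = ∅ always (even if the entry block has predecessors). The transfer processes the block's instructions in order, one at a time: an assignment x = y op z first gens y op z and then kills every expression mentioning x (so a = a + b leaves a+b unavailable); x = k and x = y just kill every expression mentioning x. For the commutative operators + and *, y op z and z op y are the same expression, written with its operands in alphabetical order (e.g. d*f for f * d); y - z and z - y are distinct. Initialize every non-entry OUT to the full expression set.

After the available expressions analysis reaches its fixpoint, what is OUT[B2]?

Answer: {d*d}

Working:
Per-block solution:
  B0:  IN={}  OUT={}
  B1:  IN={}  OUT={}
  B2:  IN={}  OUT={d*d}
  B3:  IN={d*d}  OUT={d*d}
  B4:  IN={d*d}  OUT={d*d}
  B5:  IN={d*d}  OUT={d*d}
  B6:  IN={d*d}  OUT={d*d}
  B7:  IN={d*d}  OUT={d*d}
  B8:  IN={d*d}  OUT={d*d}
  B9:  IN={d*d}  OUT={d*d}

Merge at B2: IN[B2] = OUT[B1] = {}
Applying B2's transfer function to that IN value gives OUT[B2] (row B2 above).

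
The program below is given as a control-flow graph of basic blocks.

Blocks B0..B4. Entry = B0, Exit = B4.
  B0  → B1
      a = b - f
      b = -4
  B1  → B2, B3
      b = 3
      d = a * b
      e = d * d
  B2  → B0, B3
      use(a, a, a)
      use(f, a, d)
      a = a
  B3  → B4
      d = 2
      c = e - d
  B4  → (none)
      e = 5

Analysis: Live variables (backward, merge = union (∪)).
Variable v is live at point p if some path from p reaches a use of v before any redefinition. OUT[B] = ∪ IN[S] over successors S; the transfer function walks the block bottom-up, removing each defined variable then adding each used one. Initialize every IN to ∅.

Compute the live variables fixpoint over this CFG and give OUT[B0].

Answer: {a, f}

Trace:
Per-block solution:
  B0: | IN={b, f} | OUT={a, f}
  B1: | IN={a, f} | OUT={a, b, d, e, f}
  B2: | IN={a, b, d, e, f} | OUT={b, e, f}
  B3: | IN={e} | OUT={}
  B4: | IN={} | OUT={}

Merge at B0: OUT[B0] = IN[B1] = {a, f}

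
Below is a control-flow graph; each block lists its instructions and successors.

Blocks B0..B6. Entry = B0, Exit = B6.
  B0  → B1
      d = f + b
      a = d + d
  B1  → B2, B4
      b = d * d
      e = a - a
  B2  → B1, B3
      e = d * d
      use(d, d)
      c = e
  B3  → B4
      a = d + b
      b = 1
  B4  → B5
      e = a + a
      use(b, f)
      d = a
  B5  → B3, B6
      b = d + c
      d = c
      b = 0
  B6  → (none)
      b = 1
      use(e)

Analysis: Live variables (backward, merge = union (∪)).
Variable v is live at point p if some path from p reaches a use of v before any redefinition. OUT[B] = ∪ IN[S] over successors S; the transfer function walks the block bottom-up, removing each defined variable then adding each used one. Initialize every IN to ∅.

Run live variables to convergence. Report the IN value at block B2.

Per-block solution:
  B0:  IN={b, c, f}  OUT={a, c, d, f}
  B1:  IN={a, c, d, f}  OUT={a, b, c, d, f}
  B2:  IN={a, b, d, f}  OUT={a, b, c, d, f}
  B3:  IN={b, c, d, f}  OUT={a, b, c, f}
  B4:  IN={a, b, c, f}  OUT={c, d, e, f}
  B5:  IN={c, d, e, f}  OUT={b, c, d, e, f}
  B6:  IN={e}  OUT={}

Merge at B2: OUT[B2] = IN[B1] ⊔ IN[B3] = {a, b, c, d, f}
Applying B2's transfer function to that OUT value gives IN[B2] (row B2 above).

Answer: {a, b, d, f}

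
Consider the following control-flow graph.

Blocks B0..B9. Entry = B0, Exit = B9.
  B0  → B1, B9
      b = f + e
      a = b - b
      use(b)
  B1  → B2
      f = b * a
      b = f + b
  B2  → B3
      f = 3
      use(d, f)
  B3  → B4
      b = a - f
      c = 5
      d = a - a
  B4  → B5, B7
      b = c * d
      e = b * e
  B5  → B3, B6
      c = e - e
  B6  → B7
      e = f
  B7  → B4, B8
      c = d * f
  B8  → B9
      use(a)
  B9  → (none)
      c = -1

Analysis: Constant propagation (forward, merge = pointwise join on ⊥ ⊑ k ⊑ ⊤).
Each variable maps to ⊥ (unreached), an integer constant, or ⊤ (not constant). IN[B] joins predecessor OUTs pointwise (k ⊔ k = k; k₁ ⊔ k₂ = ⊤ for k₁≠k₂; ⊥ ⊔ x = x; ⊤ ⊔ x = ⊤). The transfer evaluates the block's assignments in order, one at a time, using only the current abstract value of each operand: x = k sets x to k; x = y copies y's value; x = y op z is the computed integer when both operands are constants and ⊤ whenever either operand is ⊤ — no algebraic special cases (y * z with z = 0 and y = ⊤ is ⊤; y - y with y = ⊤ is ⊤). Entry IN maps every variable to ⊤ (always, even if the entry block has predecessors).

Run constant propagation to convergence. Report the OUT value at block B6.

Converged values:
  B0:   IN=(all ⊤)   OUT=(all ⊤)
  B1:   IN=(all ⊤)   OUT=(all ⊤)
  B2:   IN=(all ⊤)   OUT={f:3; rest ⊤}
  B3:   IN={f:3; rest ⊤}   OUT={c:5, f:3; rest ⊤}
  B4:   IN={f:3; rest ⊤}   OUT={f:3; rest ⊤}
  B5:   IN={f:3; rest ⊤}   OUT={f:3; rest ⊤}
  B6:   IN={f:3; rest ⊤}   OUT={e:3, f:3; rest ⊤}
  B7:   IN={f:3; rest ⊤}   OUT={f:3; rest ⊤}
  B8:   IN={f:3; rest ⊤}   OUT={f:3; rest ⊤}
  B9:   IN=(all ⊤)   OUT={c:-1; rest ⊤}

Merge at B6: IN[B6] = OUT[B5] = {a: ⊤, b: ⊤, c: ⊤, d: ⊤, e: ⊤, f: 3}
Applying B6's transfer function to that IN value gives OUT[B6] (row B6 above).

Answer: {a: ⊤, b: ⊤, c: ⊤, d: ⊤, e: 3, f: 3}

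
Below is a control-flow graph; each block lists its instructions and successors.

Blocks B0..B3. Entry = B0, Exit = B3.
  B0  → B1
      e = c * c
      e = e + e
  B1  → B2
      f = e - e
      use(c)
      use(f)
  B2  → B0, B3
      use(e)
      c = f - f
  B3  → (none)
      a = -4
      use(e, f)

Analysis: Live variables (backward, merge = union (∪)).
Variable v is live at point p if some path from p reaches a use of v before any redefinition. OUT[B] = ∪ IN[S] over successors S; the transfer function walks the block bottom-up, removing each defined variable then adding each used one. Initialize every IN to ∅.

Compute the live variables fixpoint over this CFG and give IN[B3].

Converged values:
  B0:  IN={c}  OUT={c, e}
  B1:  IN={c, e}  OUT={e, f}
  B2:  IN={e, f}  OUT={c, e, f}
  B3:  IN={e, f}  OUT={}

B3 is the boundary node: OUT[B3] = {}
Applying B3's transfer function to that OUT value gives IN[B3] (row B3 above).

Answer: {e, f}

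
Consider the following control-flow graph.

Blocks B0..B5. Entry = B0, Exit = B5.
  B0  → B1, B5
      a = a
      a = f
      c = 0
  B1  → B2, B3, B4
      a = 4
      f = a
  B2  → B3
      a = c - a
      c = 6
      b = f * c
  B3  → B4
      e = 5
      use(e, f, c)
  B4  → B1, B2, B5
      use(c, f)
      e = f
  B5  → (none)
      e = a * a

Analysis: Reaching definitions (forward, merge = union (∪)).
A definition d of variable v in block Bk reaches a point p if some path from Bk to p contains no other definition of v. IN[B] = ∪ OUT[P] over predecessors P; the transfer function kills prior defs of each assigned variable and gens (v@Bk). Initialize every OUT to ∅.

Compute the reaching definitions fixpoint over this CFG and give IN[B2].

Answer: {a@B1, a@B2, b@B2, c@B0, c@B2, e@B4, f@B1}

Working:
Converged values:
  B0: | IN={} | OUT={a@B0, c@B0}
  B1: | IN={a@B0, a@B1, a@B2, b@B2, c@B0, c@B2, e@B4, f@B1} | OUT={a@B1, b@B2, c@B0, c@B2, e@B4, f@B1}
  B2: | IN={a@B1, a@B2, b@B2, c@B0, c@B2, e@B4, f@B1} | OUT={a@B2, b@B2, c@B2, e@B4, f@B1}
  B3: | IN={a@B1, a@B2, b@B2, c@B0, c@B2, e@B4, f@B1} | OUT={a@B1, a@B2, b@B2, c@B0, c@B2, e@B3, f@B1}
  B4: | IN={a@B1, a@B2, b@B2, c@B0, c@B2, e@B3, e@B4, f@B1} | OUT={a@B1, a@B2, b@B2, c@B0, c@B2, e@B4, f@B1}
  B5: | IN={a@B0, a@B1, a@B2, b@B2, c@B0, c@B2, e@B4, f@B1} | OUT={a@B0, a@B1, a@B2, b@B2, c@B0, c@B2, e@B5, f@B1}

Merge at B2: IN[B2] = OUT[B1] ⊔ OUT[B4] = {a@B1, a@B2, b@B2, c@B0, c@B2, e@B4, f@B1}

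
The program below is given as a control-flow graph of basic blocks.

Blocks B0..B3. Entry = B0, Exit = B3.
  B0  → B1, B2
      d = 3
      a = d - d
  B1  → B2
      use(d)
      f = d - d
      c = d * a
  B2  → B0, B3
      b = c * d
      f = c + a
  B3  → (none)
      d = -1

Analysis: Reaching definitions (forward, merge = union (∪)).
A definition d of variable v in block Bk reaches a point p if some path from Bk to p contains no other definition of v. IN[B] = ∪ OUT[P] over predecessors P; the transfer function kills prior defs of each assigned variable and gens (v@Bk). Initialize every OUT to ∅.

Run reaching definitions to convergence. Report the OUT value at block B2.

Answer: {a@B0, b@B2, c@B1, d@B0, f@B2}

Derivation:
Fixpoint table:
  B0:   IN={a@B0, b@B2, c@B1, d@B0, f@B2}   OUT={a@B0, b@B2, c@B1, d@B0, f@B2}
  B1:   IN={a@B0, b@B2, c@B1, d@B0, f@B2}   OUT={a@B0, b@B2, c@B1, d@B0, f@B1}
  B2:   IN={a@B0, b@B2, c@B1, d@B0, f@B1, f@B2}   OUT={a@B0, b@B2, c@B1, d@B0, f@B2}
  B3:   IN={a@B0, b@B2, c@B1, d@B0, f@B2}   OUT={a@B0, b@B2, c@B1, d@B3, f@B2}

Merge at B2: IN[B2] = OUT[B0] ⊔ OUT[B1] = {a@B0, b@B2, c@B1, d@B0, f@B1, f@B2}
Applying B2's transfer function to that IN value gives OUT[B2] (row B2 above).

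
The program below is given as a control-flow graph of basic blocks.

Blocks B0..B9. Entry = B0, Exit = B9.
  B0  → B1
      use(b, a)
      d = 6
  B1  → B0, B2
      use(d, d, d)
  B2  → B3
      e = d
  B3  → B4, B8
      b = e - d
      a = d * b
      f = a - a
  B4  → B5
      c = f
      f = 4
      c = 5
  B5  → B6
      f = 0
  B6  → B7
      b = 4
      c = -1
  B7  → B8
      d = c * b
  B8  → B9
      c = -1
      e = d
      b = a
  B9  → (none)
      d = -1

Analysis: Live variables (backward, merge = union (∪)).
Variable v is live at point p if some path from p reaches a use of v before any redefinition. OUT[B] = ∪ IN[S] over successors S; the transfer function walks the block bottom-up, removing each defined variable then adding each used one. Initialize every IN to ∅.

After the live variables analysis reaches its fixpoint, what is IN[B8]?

Answer: {a, d}

Derivation:
Per-block solution:
  B0:   IN={a, b}   OUT={a, b, d}
  B1:   IN={a, b, d}   OUT={a, b, d}
  B2:   IN={d}   OUT={d, e}
  B3:   IN={d, e}   OUT={a, d, f}
  B4:   IN={a, f}   OUT={a}
  B5:   IN={a}   OUT={a}
  B6:   IN={a}   OUT={a, b, c}
  B7:   IN={a, b, c}   OUT={a, d}
  B8:   IN={a, d}   OUT={}
  B9:   IN={}   OUT={}

Merge at B8: OUT[B8] = IN[B9] = {}
Applying B8's transfer function to that OUT value gives IN[B8] (row B8 above).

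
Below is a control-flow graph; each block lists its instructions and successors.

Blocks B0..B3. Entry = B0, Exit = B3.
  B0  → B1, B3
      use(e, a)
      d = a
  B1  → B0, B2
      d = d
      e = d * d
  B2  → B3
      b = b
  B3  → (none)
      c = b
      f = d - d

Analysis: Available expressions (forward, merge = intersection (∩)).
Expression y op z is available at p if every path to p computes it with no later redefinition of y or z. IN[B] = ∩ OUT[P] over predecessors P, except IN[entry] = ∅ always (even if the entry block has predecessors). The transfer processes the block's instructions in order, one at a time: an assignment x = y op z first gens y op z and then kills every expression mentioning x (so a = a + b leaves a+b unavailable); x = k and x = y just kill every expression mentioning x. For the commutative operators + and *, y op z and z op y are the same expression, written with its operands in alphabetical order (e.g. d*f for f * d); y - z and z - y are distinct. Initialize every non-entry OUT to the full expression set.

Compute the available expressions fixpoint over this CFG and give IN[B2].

Fixpoint table:
  B0:  IN={}  OUT={}
  B1:  IN={}  OUT={d*d}
  B2:  IN={d*d}  OUT={d*d}
  B3:  IN={}  OUT={d-d}

Merge at B2: IN[B2] = OUT[B1] = {d*d}

Answer: {d*d}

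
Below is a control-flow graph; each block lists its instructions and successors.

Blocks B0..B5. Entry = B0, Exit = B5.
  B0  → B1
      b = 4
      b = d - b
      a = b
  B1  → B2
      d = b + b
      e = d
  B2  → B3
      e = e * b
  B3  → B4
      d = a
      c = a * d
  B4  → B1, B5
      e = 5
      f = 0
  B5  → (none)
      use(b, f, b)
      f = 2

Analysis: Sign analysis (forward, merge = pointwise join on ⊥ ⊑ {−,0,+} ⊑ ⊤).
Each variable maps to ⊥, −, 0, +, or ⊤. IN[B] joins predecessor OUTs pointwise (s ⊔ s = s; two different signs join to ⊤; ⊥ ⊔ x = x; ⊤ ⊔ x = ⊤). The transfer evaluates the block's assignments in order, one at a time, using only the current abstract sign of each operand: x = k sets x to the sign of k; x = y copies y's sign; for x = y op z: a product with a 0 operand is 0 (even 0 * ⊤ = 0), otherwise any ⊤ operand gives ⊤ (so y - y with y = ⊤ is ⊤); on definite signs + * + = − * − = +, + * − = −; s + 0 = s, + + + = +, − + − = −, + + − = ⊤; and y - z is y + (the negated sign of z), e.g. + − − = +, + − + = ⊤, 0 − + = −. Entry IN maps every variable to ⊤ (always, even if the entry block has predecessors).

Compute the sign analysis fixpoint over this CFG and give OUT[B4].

Answer: {a: ⊤, b: ⊤, c: ⊤, d: ⊤, e: +, f: 0}

Derivation:
Fixpoint table:
  B0:  IN=(all ⊤)  OUT=(all ⊤)
  B1:  IN=(all ⊤)  OUT=(all ⊤)
  B2:  IN=(all ⊤)  OUT=(all ⊤)
  B3:  IN=(all ⊤)  OUT=(all ⊤)
  B4:  IN=(all ⊤)  OUT={e:+, f:0; rest ⊤}
  B5:  IN={e:+, f:0; rest ⊤}  OUT={e:+, f:+; rest ⊤}

Merge at B4: IN[B4] = OUT[B3] = {a: ⊤, b: ⊤, c: ⊤, d: ⊤, e: ⊤, f: ⊤}
Applying B4's transfer function to that IN value gives OUT[B4] (row B4 above).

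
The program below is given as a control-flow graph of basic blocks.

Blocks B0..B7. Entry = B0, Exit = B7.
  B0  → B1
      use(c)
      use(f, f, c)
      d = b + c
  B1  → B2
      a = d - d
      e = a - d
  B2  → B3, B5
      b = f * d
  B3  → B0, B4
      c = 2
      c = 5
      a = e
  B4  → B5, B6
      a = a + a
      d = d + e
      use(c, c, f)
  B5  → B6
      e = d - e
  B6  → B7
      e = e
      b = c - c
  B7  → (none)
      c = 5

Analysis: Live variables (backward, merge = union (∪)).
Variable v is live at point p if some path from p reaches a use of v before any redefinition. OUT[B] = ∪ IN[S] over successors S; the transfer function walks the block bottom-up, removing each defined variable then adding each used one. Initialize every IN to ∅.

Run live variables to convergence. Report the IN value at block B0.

Answer: {b, c, f}

Derivation:
Converged values:
  B0:  IN={b, c, f}  OUT={c, d, f}
  B1:  IN={c, d, f}  OUT={c, d, e, f}
  B2:  IN={c, d, e, f}  OUT={b, c, d, e, f}
  B3:  IN={b, d, e, f}  OUT={a, b, c, d, e, f}
  B4:  IN={a, c, d, e, f}  OUT={c, d, e}
  B5:  IN={c, d, e}  OUT={c, e}
  B6:  IN={c, e}  OUT={}
  B7:  IN={}  OUT={}

Merge at B0: OUT[B0] = IN[B1] = {c, d, f}
Applying B0's transfer function to that OUT value gives IN[B0] (row B0 above).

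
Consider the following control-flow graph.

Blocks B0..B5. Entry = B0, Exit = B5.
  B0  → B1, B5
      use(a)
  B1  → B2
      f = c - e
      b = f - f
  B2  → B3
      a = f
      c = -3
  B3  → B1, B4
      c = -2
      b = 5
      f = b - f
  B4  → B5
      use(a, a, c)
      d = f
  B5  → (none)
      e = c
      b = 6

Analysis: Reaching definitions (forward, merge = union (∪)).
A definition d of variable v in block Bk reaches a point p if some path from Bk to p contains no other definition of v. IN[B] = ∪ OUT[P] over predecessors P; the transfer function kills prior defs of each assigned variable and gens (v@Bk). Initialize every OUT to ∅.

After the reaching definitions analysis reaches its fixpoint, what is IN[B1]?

Per-block solution:
  B0:   IN={}   OUT={}
  B1:   IN={a@B2, b@B3, c@B3, f@B3}   OUT={a@B2, b@B1, c@B3, f@B1}
  B2:   IN={a@B2, b@B1, c@B3, f@B1}   OUT={a@B2, b@B1, c@B2, f@B1}
  B3:   IN={a@B2, b@B1, c@B2, f@B1}   OUT={a@B2, b@B3, c@B3, f@B3}
  B4:   IN={a@B2, b@B3, c@B3, f@B3}   OUT={a@B2, b@B3, c@B3, d@B4, f@B3}
  B5:   IN={a@B2, b@B3, c@B3, d@B4, f@B3}   OUT={a@B2, b@B5, c@B3, d@B4, e@B5, f@B3}

Merge at B1: IN[B1] = OUT[B0] ⊔ OUT[B3] = {a@B2, b@B3, c@B3, f@B3}

Answer: {a@B2, b@B3, c@B3, f@B3}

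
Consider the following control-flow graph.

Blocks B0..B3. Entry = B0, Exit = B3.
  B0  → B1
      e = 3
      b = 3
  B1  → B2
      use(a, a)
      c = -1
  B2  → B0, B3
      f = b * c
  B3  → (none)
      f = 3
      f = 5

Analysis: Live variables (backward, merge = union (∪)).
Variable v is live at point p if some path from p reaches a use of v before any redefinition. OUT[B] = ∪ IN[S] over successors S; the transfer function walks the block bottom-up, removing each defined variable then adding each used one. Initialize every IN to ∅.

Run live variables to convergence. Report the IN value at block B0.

Per-block solution:
  B0: | IN={a} | OUT={a, b}
  B1: | IN={a, b} | OUT={a, b, c}
  B2: | IN={a, b, c} | OUT={a}
  B3: | IN={} | OUT={}

Merge at B0: OUT[B0] = IN[B1] = {a, b}
Applying B0's transfer function to that OUT value gives IN[B0] (row B0 above).

Answer: {a}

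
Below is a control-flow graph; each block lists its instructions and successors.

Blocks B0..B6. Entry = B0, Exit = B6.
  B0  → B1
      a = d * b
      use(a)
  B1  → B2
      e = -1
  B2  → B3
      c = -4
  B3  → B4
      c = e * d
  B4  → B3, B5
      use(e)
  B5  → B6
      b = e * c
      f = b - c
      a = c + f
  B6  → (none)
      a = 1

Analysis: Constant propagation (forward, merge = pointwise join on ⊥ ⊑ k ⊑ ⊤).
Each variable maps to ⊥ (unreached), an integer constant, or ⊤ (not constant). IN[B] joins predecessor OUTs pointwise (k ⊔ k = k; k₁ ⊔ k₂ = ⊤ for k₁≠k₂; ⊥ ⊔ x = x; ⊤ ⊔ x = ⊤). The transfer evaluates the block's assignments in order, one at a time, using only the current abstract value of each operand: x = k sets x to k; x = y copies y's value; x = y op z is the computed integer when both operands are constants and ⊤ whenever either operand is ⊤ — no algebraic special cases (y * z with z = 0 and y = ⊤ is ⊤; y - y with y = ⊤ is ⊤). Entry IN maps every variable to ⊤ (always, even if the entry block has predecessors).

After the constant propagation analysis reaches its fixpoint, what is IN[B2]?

Converged values:
  B0:  IN=(all ⊤)  OUT=(all ⊤)
  B1:  IN=(all ⊤)  OUT={e:-1; rest ⊤}
  B2:  IN={e:-1; rest ⊤}  OUT={c:-4, e:-1; rest ⊤}
  B3:  IN={e:-1; rest ⊤}  OUT={e:-1; rest ⊤}
  B4:  IN={e:-1; rest ⊤}  OUT={e:-1; rest ⊤}
  B5:  IN={e:-1; rest ⊤}  OUT={e:-1; rest ⊤}
  B6:  IN={e:-1; rest ⊤}  OUT={a:1, e:-1; rest ⊤}

Merge at B2: IN[B2] = OUT[B1] = {a: ⊤, b: ⊤, c: ⊤, d: ⊤, e: -1, f: ⊤}

Answer: {a: ⊤, b: ⊤, c: ⊤, d: ⊤, e: -1, f: ⊤}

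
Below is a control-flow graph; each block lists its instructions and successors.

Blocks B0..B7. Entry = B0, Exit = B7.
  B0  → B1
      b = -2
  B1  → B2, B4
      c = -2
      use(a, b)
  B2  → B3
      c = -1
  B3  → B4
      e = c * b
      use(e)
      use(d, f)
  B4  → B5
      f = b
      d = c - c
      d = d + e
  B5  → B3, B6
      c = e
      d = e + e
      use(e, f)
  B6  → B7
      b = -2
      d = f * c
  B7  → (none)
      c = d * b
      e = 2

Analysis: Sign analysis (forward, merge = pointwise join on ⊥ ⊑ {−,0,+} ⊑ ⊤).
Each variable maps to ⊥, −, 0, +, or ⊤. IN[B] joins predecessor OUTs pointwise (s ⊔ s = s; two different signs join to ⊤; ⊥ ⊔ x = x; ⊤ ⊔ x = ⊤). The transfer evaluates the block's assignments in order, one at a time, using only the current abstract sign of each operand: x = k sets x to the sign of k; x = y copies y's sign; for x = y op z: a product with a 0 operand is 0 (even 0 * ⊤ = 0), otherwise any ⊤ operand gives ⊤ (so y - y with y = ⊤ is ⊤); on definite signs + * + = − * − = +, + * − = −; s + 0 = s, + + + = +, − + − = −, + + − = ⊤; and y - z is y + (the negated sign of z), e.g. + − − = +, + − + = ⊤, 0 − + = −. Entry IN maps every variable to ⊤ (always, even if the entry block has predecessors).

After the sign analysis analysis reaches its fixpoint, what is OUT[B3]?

Answer: {a: ⊤, b: -, c: ⊤, d: ⊤, e: ⊤, f: ⊤}

Working:
Fixpoint table:
  B0:  IN=(all ⊤)  OUT={b:-; rest ⊤}
  B1:  IN={b:-; rest ⊤}  OUT={b:-, c:-; rest ⊤}
  B2:  IN={b:-, c:-; rest ⊤}  OUT={b:-, c:-; rest ⊤}
  B3:  IN={b:-; rest ⊤}  OUT={b:-; rest ⊤}
  B4:  IN={b:-; rest ⊤}  OUT={b:-, f:-; rest ⊤}
  B5:  IN={b:-, f:-; rest ⊤}  OUT={b:-, f:-; rest ⊤}
  B6:  IN={b:-, f:-; rest ⊤}  OUT={b:-, f:-; rest ⊤}
  B7:  IN={b:-, f:-; rest ⊤}  OUT={b:-, e:+, f:-; rest ⊤}

Merge at B3: IN[B3] = OUT[B2] ⊔ OUT[B5] = {a: ⊤, b: -, c: ⊤, d: ⊤, e: ⊤, f: ⊤}
Applying B3's transfer function to that IN value gives OUT[B3] (row B3 above).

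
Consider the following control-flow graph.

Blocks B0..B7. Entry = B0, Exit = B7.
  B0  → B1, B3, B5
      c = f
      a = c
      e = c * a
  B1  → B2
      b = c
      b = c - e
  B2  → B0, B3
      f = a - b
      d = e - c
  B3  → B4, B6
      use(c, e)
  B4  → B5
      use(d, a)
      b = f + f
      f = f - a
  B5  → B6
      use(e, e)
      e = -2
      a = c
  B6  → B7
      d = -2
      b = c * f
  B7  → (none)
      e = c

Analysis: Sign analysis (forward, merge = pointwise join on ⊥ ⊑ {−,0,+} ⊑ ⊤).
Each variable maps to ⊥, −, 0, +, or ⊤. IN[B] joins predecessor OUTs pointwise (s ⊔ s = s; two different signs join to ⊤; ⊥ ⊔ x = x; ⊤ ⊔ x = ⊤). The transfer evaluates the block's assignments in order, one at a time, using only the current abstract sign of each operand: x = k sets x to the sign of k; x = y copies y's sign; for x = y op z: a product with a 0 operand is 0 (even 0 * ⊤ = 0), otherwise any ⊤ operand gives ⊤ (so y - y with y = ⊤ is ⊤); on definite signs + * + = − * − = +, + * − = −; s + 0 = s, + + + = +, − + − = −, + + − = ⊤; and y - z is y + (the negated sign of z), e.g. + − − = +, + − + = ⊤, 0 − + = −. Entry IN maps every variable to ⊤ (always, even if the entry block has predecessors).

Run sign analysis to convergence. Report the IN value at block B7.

Per-block solution:
  B0: | IN=(all ⊤) | OUT=(all ⊤)
  B1: | IN=(all ⊤) | OUT=(all ⊤)
  B2: | IN=(all ⊤) | OUT=(all ⊤)
  B3: | IN=(all ⊤) | OUT=(all ⊤)
  B4: | IN=(all ⊤) | OUT=(all ⊤)
  B5: | IN=(all ⊤) | OUT={e:-; rest ⊤}
  B6: | IN=(all ⊤) | OUT={d:-; rest ⊤}
  B7: | IN={d:-; rest ⊤} | OUT={d:-; rest ⊤}

Merge at B7: IN[B7] = OUT[B6] = {a: ⊤, b: ⊤, c: ⊤, d: -, e: ⊤, f: ⊤}

Answer: {a: ⊤, b: ⊤, c: ⊤, d: -, e: ⊤, f: ⊤}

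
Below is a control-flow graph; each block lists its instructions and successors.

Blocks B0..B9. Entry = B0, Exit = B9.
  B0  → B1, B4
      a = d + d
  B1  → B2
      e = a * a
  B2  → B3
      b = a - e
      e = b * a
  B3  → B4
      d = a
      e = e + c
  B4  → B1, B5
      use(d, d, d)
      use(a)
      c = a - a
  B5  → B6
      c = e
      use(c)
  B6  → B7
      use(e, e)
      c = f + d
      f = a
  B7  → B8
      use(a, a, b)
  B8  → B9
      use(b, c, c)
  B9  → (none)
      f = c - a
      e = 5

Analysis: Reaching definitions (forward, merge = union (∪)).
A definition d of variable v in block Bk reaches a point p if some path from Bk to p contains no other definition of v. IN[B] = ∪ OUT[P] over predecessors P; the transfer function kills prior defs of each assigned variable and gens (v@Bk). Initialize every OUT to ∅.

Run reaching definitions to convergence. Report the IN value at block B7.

Fixpoint table:
  B0:   IN={}   OUT={a@B0}
  B1:   IN={a@B0, b@B2, c@B4, d@B3, e@B3}   OUT={a@B0, b@B2, c@B4, d@B3, e@B1}
  B2:   IN={a@B0, b@B2, c@B4, d@B3, e@B1}   OUT={a@B0, b@B2, c@B4, d@B3, e@B2}
  B3:   IN={a@B0, b@B2, c@B4, d@B3, e@B2}   OUT={a@B0, b@B2, c@B4, d@B3, e@B3}
  B4:   IN={a@B0, b@B2, c@B4, d@B3, e@B3}   OUT={a@B0, b@B2, c@B4, d@B3, e@B3}
  B5:   IN={a@B0, b@B2, c@B4, d@B3, e@B3}   OUT={a@B0, b@B2, c@B5, d@B3, e@B3}
  B6:   IN={a@B0, b@B2, c@B5, d@B3, e@B3}   OUT={a@B0, b@B2, c@B6, d@B3, e@B3, f@B6}
  B7:   IN={a@B0, b@B2, c@B6, d@B3, e@B3, f@B6}   OUT={a@B0, b@B2, c@B6, d@B3, e@B3, f@B6}
  B8:   IN={a@B0, b@B2, c@B6, d@B3, e@B3, f@B6}   OUT={a@B0, b@B2, c@B6, d@B3, e@B3, f@B6}
  B9:   IN={a@B0, b@B2, c@B6, d@B3, e@B3, f@B6}   OUT={a@B0, b@B2, c@B6, d@B3, e@B9, f@B9}

Merge at B7: IN[B7] = OUT[B6] = {a@B0, b@B2, c@B6, d@B3, e@B3, f@B6}

Answer: {a@B0, b@B2, c@B6, d@B3, e@B3, f@B6}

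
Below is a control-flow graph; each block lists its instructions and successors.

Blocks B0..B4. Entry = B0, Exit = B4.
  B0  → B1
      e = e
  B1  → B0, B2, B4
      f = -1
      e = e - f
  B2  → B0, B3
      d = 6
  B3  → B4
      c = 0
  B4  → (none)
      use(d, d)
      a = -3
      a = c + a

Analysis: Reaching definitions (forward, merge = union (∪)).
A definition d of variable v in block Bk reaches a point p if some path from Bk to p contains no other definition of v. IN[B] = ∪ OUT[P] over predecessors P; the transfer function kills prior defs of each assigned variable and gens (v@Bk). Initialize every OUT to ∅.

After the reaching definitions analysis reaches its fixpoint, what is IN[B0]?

Answer: {d@B2, e@B1, f@B1}

Working:
Per-block solution:
  B0: | IN={d@B2, e@B1, f@B1} | OUT={d@B2, e@B0, f@B1}
  B1: | IN={d@B2, e@B0, f@B1} | OUT={d@B2, e@B1, f@B1}
  B2: | IN={d@B2, e@B1, f@B1} | OUT={d@B2, e@B1, f@B1}
  B3: | IN={d@B2, e@B1, f@B1} | OUT={c@B3, d@B2, e@B1, f@B1}
  B4: | IN={c@B3, d@B2, e@B1, f@B1} | OUT={a@B4, c@B3, d@B2, e@B1, f@B1}

Merge at B0 (entry node, so the boundary value {} is joined with the incoming edge(s)): IN[B0] = {} ⊔ OUT[B1] ⊔ OUT[B2] = {d@B2, e@B1, f@B1}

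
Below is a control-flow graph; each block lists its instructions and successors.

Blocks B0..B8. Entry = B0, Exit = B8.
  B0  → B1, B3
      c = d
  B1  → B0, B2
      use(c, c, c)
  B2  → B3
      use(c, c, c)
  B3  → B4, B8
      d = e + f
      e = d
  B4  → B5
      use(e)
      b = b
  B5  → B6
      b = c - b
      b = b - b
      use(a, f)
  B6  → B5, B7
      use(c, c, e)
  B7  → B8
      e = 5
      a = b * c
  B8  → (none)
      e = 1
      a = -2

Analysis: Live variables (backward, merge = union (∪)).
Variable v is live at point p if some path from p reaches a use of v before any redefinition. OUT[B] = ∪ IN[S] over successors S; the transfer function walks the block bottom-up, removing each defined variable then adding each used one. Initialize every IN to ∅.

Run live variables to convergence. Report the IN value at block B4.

Answer: {a, b, c, e, f}

Working:
Fixpoint table:
  B0:   IN={a, b, d, e, f}   OUT={a, b, c, d, e, f}
  B1:   IN={a, b, c, d, e, f}   OUT={a, b, c, d, e, f}
  B2:   IN={a, b, c, e, f}   OUT={a, b, c, e, f}
  B3:   IN={a, b, c, e, f}   OUT={a, b, c, e, f}
  B4:   IN={a, b, c, e, f}   OUT={a, b, c, e, f}
  B5:   IN={a, b, c, e, f}   OUT={a, b, c, e, f}
  B6:   IN={a, b, c, e, f}   OUT={a, b, c, e, f}
  B7:   IN={b, c}   OUT={}
  B8:   IN={}   OUT={}

Merge at B4: OUT[B4] = IN[B5] = {a, b, c, e, f}
Applying B4's transfer function to that OUT value gives IN[B4] (row B4 above).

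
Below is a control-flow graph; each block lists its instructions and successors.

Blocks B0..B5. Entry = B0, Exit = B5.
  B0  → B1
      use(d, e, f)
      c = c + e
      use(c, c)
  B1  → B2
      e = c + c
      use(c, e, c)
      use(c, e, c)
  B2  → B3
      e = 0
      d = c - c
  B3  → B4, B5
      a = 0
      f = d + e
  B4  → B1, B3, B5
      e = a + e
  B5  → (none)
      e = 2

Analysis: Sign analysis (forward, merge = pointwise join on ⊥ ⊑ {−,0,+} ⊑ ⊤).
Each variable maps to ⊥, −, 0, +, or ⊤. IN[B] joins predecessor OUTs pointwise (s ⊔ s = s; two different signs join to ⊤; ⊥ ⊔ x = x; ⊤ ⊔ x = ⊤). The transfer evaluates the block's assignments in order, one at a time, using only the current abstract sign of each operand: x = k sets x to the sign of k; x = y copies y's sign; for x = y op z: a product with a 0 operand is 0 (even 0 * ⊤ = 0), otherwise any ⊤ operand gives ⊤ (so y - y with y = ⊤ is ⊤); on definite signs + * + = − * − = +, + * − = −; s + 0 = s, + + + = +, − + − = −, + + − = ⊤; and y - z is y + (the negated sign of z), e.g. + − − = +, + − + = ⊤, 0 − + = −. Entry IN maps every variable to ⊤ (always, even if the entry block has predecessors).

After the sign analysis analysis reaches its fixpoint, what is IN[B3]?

Answer: {a: ⊤, b: ⊤, c: ⊤, d: ⊤, e: 0, f: ⊤}

Trace:
Converged values:
  B0:   IN=(all ⊤)   OUT=(all ⊤)
  B1:   IN=(all ⊤)   OUT=(all ⊤)
  B2:   IN=(all ⊤)   OUT={e:0; rest ⊤}
  B3:   IN={e:0; rest ⊤}   OUT={a:0, e:0; rest ⊤}
  B4:   IN={a:0, e:0; rest ⊤}   OUT={a:0, e:0; rest ⊤}
  B5:   IN={a:0, e:0; rest ⊤}   OUT={a:0, e:+; rest ⊤}

Merge at B3: IN[B3] = OUT[B2] ⊔ OUT[B4] = {a: ⊤, b: ⊤, c: ⊤, d: ⊤, e: 0, f: ⊤}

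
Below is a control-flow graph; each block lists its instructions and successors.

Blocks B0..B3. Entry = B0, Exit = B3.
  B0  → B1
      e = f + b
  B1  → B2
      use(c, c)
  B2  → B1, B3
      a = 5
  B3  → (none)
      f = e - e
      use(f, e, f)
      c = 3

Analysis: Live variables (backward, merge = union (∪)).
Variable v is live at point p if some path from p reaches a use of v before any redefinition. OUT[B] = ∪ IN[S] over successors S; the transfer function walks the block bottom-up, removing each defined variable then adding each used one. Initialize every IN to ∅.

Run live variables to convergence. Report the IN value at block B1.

Fixpoint table:
  B0: | IN={b, c, f} | OUT={c, e}
  B1: | IN={c, e} | OUT={c, e}
  B2: | IN={c, e} | OUT={c, e}
  B3: | IN={e} | OUT={}

Merge at B1: OUT[B1] = IN[B2] = {c, e}
Applying B1's transfer function to that OUT value gives IN[B1] (row B1 above).

Answer: {c, e}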